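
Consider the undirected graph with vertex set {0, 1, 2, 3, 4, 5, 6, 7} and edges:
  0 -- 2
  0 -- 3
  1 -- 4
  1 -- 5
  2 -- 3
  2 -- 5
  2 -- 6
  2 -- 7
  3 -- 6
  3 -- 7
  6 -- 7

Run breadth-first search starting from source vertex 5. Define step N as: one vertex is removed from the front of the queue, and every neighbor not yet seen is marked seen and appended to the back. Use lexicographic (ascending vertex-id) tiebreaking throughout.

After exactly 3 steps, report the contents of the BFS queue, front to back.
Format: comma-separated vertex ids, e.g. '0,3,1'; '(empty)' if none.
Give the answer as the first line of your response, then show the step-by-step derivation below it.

4,0,3,6,7

step 1: dequeue 5; queue=[1,2]; order=5
step 2: dequeue 1; queue=[2,4]; order=5,1
step 3: dequeue 2; queue=[4,0,3,6,7]; order=5,1,2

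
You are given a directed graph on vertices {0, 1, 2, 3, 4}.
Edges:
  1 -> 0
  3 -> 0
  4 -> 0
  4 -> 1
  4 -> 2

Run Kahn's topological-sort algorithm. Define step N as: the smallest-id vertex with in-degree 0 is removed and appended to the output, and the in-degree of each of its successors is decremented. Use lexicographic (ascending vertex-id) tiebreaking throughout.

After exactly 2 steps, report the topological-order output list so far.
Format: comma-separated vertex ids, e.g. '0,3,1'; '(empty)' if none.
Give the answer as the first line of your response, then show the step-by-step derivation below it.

3,4

step 1: output 3; order=[3]; indeg=(2,1,1,0,0)
step 2: output 4; order=[3,4]; indeg=(1,0,0,0,0)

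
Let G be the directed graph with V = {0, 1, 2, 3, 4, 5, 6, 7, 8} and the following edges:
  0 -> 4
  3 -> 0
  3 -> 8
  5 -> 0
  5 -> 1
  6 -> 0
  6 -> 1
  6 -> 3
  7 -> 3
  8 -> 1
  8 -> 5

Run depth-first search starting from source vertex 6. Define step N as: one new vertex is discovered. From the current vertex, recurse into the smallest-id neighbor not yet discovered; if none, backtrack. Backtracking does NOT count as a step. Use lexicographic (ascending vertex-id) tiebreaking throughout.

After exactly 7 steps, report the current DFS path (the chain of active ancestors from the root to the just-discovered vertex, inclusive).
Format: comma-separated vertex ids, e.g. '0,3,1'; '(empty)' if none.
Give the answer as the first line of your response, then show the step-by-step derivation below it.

6,3,8,5

step 1: discover 6; path=6; order=6
step 2: discover 0; path=6>0; order=6,0
step 3: discover 4; path=6>0>4; order=6,0,4
step 4: discover 1; path=6>1; order=6,0,4,1
step 5: discover 3; path=6>3; order=6,0,4,1,3
step 6: discover 8; path=6>3>8; order=6,0,4,1,3,8
step 7: discover 5; path=6>3>8>5; order=6,0,4,1,3,8,5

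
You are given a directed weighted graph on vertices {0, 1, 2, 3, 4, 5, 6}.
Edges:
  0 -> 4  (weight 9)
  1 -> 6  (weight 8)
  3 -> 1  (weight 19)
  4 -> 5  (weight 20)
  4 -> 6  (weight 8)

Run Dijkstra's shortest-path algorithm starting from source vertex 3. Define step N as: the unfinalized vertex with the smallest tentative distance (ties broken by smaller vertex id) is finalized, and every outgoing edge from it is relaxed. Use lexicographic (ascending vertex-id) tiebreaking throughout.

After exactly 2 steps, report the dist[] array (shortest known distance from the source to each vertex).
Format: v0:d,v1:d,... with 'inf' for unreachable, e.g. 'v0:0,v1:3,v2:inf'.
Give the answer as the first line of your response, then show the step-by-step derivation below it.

v0:inf,v1:19,v2:inf,v3:0,v4:inf,v5:inf,v6:27

step 1: dist = v0:inf,v1:19,v2:inf,v3:0,v4:inf,v5:inf,v6:inf
step 2: dist = v0:inf,v1:19,v2:inf,v3:0,v4:inf,v5:inf,v6:27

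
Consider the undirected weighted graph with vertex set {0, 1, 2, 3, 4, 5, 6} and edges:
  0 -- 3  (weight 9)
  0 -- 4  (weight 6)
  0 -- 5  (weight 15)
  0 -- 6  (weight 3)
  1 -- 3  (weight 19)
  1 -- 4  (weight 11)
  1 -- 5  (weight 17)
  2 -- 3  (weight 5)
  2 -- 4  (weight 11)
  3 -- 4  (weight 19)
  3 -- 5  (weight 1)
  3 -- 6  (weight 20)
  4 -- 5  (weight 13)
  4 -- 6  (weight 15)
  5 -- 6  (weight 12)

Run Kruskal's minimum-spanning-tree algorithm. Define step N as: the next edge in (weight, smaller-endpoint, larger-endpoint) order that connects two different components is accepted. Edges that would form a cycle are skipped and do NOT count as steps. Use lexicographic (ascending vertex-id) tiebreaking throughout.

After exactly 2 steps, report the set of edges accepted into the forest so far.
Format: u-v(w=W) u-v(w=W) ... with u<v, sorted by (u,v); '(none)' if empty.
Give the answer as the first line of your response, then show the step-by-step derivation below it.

0-6(w=3) 3-5(w=1)

step 1: add edge 3-5 (w=1); MST = {3-5(w=1)}
step 2: add edge 0-6 (w=3); MST = {0-6(w=3) 3-5(w=1)}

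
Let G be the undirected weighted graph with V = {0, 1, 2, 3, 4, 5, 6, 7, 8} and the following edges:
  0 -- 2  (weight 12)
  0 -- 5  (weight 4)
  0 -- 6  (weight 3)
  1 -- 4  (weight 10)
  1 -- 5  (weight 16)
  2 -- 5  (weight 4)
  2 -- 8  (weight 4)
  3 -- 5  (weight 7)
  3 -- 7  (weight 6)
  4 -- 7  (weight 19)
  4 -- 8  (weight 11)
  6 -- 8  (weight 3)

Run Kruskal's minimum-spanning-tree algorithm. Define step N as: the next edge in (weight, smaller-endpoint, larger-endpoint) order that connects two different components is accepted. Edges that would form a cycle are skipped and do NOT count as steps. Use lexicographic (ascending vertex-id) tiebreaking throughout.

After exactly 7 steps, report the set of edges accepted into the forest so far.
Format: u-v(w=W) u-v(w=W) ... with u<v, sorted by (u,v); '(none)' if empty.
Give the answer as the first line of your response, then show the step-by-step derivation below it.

0-5(w=4) 0-6(w=3) 1-4(w=10) 2-5(w=4) 3-5(w=7) 3-7(w=6) 6-8(w=3)

step 1: add edge 0-6 (w=3); MST = {0-6(w=3)}
step 2: add edge 6-8 (w=3); MST = {0-6(w=3) 6-8(w=3)}
step 3: add edge 0-5 (w=4); MST = {0-5(w=4) 0-6(w=3) 6-8(w=3)}
step 4: add edge 2-5 (w=4); MST = {0-5(w=4) 0-6(w=3) 2-5(w=4) 6-8(w=3)}
step 5: add edge 3-7 (w=6); MST = {0-5(w=4) 0-6(w=3) 2-5(w=4) 3-7(w=6) 6-8(w=3)}
step 6: add edge 3-5 (w=7); MST = {0-5(w=4) 0-6(w=3) 2-5(w=4) 3-5(w=7) 3-7(w=6) 6-8(w=3)}
step 7: add edge 1-4 (w=10); MST = {0-5(w=4) 0-6(w=3) 1-4(w=10) 2-5(w=4) 3-5(w=7) 3-7(w=6) 6-8(w=3)}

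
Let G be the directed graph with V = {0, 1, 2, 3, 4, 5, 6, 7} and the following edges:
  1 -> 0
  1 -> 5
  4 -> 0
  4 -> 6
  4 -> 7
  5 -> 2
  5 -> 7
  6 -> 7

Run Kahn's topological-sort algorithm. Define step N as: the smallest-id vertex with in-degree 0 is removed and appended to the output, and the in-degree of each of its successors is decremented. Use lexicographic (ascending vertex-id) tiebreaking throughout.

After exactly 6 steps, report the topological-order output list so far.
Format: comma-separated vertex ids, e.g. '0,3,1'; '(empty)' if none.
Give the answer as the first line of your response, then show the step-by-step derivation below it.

1,3,4,0,5,2

step 1: output 1; order=[1]; indeg=(1,0,1,0,0,0,1,3)
step 2: output 3; order=[1,3]; indeg=(1,0,1,0,0,0,1,3)
step 3: output 4; order=[1,3,4]; indeg=(0,0,1,0,0,0,0,2)
step 4: output 0; order=[1,3,4,0]; indeg=(0,0,1,0,0,0,0,2)
step 5: output 5; order=[1,3,4,0,5]; indeg=(0,0,0,0,0,0,0,1)
step 6: output 2; order=[1,3,4,0,5,2]; indeg=(0,0,0,0,0,0,0,1)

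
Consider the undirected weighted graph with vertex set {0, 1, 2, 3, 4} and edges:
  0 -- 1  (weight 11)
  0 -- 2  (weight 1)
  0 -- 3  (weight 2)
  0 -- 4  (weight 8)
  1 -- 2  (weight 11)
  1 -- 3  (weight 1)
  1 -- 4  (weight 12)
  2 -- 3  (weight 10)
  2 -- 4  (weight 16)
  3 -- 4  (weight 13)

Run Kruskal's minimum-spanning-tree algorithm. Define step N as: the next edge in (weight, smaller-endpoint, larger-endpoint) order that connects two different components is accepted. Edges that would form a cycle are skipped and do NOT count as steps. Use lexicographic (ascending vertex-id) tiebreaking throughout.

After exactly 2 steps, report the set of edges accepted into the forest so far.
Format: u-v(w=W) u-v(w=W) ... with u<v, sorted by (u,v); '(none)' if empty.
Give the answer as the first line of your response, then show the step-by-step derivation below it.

0-2(w=1) 1-3(w=1)

step 1: add edge 0-2 (w=1); MST = {0-2(w=1)}
step 2: add edge 1-3 (w=1); MST = {0-2(w=1) 1-3(w=1)}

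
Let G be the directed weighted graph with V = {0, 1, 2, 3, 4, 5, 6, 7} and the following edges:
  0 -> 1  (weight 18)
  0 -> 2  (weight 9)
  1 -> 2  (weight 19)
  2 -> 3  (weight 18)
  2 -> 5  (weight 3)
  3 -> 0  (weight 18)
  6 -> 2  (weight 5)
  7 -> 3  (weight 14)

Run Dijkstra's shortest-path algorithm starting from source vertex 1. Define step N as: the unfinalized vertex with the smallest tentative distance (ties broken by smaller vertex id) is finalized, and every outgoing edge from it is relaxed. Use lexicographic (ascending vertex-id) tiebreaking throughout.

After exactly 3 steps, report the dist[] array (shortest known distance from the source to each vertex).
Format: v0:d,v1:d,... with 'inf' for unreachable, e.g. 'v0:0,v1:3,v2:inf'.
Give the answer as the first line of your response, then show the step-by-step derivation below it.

v0:inf,v1:0,v2:19,v3:37,v4:inf,v5:22,v6:inf,v7:inf

step 1: dist = v0:inf,v1:0,v2:19,v3:inf,v4:inf,v5:inf,v6:inf,v7:inf
step 2: dist = v0:inf,v1:0,v2:19,v3:37,v4:inf,v5:22,v6:inf,v7:inf
step 3: dist = v0:inf,v1:0,v2:19,v3:37,v4:inf,v5:22,v6:inf,v7:inf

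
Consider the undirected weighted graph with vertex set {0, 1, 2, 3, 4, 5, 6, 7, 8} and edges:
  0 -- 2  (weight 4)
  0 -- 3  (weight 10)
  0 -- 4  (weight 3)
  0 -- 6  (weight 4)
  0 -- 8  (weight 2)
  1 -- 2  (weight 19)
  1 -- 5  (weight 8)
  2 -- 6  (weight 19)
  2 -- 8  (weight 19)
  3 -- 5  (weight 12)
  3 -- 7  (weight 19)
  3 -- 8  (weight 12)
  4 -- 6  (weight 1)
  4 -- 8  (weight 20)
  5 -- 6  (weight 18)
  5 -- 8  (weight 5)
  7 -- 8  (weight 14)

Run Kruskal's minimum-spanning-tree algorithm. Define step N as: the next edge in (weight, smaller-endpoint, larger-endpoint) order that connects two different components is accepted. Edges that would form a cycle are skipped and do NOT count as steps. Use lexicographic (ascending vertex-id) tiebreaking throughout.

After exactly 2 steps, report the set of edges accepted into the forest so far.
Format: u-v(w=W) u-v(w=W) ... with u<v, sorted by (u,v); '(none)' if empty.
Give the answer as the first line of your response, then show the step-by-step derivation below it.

0-8(w=2) 4-6(w=1)

step 1: add edge 4-6 (w=1); MST = {4-6(w=1)}
step 2: add edge 0-8 (w=2); MST = {0-8(w=2) 4-6(w=1)}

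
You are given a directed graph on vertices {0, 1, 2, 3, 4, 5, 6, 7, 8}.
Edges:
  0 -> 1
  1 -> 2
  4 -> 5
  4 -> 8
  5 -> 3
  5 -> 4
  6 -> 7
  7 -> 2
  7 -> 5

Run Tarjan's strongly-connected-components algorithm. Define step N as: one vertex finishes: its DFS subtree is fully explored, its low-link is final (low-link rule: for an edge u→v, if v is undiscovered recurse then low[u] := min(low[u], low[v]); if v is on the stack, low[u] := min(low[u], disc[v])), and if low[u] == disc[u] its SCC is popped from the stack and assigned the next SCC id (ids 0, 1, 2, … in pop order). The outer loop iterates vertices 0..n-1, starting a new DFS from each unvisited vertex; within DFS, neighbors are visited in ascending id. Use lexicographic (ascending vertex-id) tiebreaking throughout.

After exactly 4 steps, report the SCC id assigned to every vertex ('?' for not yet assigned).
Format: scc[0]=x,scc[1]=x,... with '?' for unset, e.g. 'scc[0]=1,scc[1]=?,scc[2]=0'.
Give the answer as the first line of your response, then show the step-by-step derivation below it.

scc[0]=2,scc[1]=1,scc[2]=0,scc[3]=3,scc[4]=?,scc[5]=?,scc[6]=?,scc[7]=?,scc[8]=?

step 1: low=(low[0]=0,low[1]=1,low[2]=2,low[3]=?,low[4]=?,low[5]=?,low[6]=?,low[7]=?,low[8]=?); scc=(scc[0]=?,scc[1]=?,scc[2]=0,scc[3]=?,scc[4]=?,scc[5]=?,scc[6]=?,scc[7]=?,scc[8]=?)
step 2: low=(low[0]=0,low[1]=1,low[2]=2,low[3]=?,low[4]=?,low[5]=?,low[6]=?,low[7]=?,low[8]=?); scc=(scc[0]=?,scc[1]=1,scc[2]=0,scc[3]=?,scc[4]=?,scc[5]=?,scc[6]=?,scc[7]=?,scc[8]=?)
step 3: low=(low[0]=0,low[1]=1,low[2]=2,low[3]=?,low[4]=?,low[5]=?,low[6]=?,low[7]=?,low[8]=?); scc=(scc[0]=2,scc[1]=1,scc[2]=0,scc[3]=?,scc[4]=?,scc[5]=?,scc[6]=?,scc[7]=?,scc[8]=?)
step 4: low=(low[0]=0,low[1]=1,low[2]=2,low[3]=3,low[4]=?,low[5]=?,low[6]=?,low[7]=?,low[8]=?); scc=(scc[0]=2,scc[1]=1,scc[2]=0,scc[3]=3,scc[4]=?,scc[5]=?,scc[6]=?,scc[7]=?,scc[8]=?)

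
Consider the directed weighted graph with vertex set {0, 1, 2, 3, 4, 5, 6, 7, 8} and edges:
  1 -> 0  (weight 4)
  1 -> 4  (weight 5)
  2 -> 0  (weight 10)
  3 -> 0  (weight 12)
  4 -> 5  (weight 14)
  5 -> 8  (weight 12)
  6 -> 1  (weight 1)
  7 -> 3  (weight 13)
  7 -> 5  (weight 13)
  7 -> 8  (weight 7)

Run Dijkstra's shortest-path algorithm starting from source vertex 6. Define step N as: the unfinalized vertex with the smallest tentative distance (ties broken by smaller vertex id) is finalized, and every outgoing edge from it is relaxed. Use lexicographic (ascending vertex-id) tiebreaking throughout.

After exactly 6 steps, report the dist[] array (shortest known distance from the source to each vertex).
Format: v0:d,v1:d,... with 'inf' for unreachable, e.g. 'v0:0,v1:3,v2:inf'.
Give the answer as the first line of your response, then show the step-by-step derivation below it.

v0:5,v1:1,v2:inf,v3:inf,v4:6,v5:20,v6:0,v7:inf,v8:32

step 1: dist = v0:inf,v1:1,v2:inf,v3:inf,v4:inf,v5:inf,v6:0,v7:inf,v8:inf
step 2: dist = v0:5,v1:1,v2:inf,v3:inf,v4:6,v5:inf,v6:0,v7:inf,v8:inf
step 3: dist = v0:5,v1:1,v2:inf,v3:inf,v4:6,v5:inf,v6:0,v7:inf,v8:inf
step 4: dist = v0:5,v1:1,v2:inf,v3:inf,v4:6,v5:20,v6:0,v7:inf,v8:inf
step 5: dist = v0:5,v1:1,v2:inf,v3:inf,v4:6,v5:20,v6:0,v7:inf,v8:32
step 6: dist = v0:5,v1:1,v2:inf,v3:inf,v4:6,v5:20,v6:0,v7:inf,v8:32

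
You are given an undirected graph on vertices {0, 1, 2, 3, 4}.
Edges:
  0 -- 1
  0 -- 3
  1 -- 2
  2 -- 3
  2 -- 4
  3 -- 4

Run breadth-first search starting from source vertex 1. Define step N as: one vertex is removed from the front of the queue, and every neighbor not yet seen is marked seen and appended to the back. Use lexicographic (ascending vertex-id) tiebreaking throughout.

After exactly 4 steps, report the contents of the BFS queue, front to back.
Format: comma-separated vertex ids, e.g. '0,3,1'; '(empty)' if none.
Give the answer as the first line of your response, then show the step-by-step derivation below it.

4

step 1: dequeue 1; queue=[0,2]; order=1
step 2: dequeue 0; queue=[2,3]; order=1,0
step 3: dequeue 2; queue=[3,4]; order=1,0,2
step 4: dequeue 3; queue=[4]; order=1,0,2,3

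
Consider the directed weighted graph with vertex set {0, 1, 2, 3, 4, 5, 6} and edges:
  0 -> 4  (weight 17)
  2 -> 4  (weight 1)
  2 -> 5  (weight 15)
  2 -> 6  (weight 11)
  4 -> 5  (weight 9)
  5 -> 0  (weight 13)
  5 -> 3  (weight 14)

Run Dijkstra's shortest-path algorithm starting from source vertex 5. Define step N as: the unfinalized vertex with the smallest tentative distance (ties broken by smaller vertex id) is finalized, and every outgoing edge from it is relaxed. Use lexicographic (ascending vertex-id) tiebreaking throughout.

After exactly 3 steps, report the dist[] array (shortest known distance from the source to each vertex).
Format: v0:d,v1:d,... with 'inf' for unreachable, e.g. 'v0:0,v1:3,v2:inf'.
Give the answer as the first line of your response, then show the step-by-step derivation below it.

v0:13,v1:inf,v2:inf,v3:14,v4:30,v5:0,v6:inf

step 1: dist = v0:13,v1:inf,v2:inf,v3:14,v4:inf,v5:0,v6:inf
step 2: dist = v0:13,v1:inf,v2:inf,v3:14,v4:30,v5:0,v6:inf
step 3: dist = v0:13,v1:inf,v2:inf,v3:14,v4:30,v5:0,v6:inf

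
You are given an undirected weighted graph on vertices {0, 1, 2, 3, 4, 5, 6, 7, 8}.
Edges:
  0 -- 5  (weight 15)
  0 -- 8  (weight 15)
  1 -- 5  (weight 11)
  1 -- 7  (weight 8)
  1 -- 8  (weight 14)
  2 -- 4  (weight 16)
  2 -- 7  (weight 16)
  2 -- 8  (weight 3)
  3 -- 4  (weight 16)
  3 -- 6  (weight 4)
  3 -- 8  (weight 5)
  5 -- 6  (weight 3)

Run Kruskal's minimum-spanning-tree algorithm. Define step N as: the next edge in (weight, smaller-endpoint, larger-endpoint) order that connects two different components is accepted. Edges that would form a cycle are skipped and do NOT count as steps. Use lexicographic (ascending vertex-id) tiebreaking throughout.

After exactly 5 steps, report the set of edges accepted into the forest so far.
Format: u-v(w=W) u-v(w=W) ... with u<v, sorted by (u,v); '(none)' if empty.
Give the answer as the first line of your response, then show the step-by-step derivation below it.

1-7(w=8) 2-8(w=3) 3-6(w=4) 3-8(w=5) 5-6(w=3)

step 1: add edge 2-8 (w=3); MST = {2-8(w=3)}
step 2: add edge 5-6 (w=3); MST = {2-8(w=3) 5-6(w=3)}
step 3: add edge 3-6 (w=4); MST = {2-8(w=3) 3-6(w=4) 5-6(w=3)}
step 4: add edge 3-8 (w=5); MST = {2-8(w=3) 3-6(w=4) 3-8(w=5) 5-6(w=3)}
step 5: add edge 1-7 (w=8); MST = {1-7(w=8) 2-8(w=3) 3-6(w=4) 3-8(w=5) 5-6(w=3)}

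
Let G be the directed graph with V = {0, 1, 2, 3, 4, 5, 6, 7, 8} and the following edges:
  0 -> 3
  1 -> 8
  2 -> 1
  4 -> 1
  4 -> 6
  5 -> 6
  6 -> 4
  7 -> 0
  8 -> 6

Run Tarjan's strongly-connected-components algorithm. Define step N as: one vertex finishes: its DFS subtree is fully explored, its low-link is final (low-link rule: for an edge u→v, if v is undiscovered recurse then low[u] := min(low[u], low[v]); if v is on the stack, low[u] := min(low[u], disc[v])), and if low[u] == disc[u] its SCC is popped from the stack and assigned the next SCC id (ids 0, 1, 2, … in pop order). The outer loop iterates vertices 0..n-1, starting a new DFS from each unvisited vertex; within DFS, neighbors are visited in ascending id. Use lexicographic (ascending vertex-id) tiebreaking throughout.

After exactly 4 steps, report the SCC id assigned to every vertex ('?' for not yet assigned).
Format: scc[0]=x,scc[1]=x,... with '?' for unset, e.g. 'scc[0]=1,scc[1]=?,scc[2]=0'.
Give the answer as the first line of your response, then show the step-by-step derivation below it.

scc[0]=1,scc[1]=?,scc[2]=?,scc[3]=0,scc[4]=?,scc[5]=?,scc[6]=?,scc[7]=?,scc[8]=?

step 1: low=(low[0]=0,low[1]=?,low[2]=?,low[3]=1,low[4]=?,low[5]=?,low[6]=?,low[7]=?,low[8]=?); scc=(scc[0]=?,scc[1]=?,scc[2]=?,scc[3]=0,scc[4]=?,scc[5]=?,scc[6]=?,scc[7]=?,scc[8]=?)
step 2: low=(low[0]=0,low[1]=?,low[2]=?,low[3]=1,low[4]=?,low[5]=?,low[6]=?,low[7]=?,low[8]=?); scc=(scc[0]=1,scc[1]=?,scc[2]=?,scc[3]=0,scc[4]=?,scc[5]=?,scc[6]=?,scc[7]=?,scc[8]=?)
step 3: low=(low[0]=0,low[1]=2,low[2]=?,low[3]=1,low[4]=2,low[5]=?,low[6]=4,low[7]=?,low[8]=3); scc=(scc[0]=1,scc[1]=?,scc[2]=?,scc[3]=0,scc[4]=?,scc[5]=?,scc[6]=?,scc[7]=?,scc[8]=?)
step 4: low=(low[0]=0,low[1]=2,low[2]=?,low[3]=1,low[4]=2,low[5]=?,low[6]=2,low[7]=?,low[8]=3); scc=(scc[0]=1,scc[1]=?,scc[2]=?,scc[3]=0,scc[4]=?,scc[5]=?,scc[6]=?,scc[7]=?,scc[8]=?)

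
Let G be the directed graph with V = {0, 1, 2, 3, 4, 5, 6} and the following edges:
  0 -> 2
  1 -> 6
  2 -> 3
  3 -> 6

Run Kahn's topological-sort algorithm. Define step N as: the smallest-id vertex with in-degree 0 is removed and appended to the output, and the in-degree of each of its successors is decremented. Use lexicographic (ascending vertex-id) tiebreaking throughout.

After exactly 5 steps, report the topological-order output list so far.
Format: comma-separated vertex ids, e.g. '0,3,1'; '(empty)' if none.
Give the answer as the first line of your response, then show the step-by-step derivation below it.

0,1,2,3,4

step 1: output 0; order=[0]; indeg=(0,0,0,1,0,0,2)
step 2: output 1; order=[0,1]; indeg=(0,0,0,1,0,0,1)
step 3: output 2; order=[0,1,2]; indeg=(0,0,0,0,0,0,1)
step 4: output 3; order=[0,1,2,3]; indeg=(0,0,0,0,0,0,0)
step 5: output 4; order=[0,1,2,3,4]; indeg=(0,0,0,0,0,0,0)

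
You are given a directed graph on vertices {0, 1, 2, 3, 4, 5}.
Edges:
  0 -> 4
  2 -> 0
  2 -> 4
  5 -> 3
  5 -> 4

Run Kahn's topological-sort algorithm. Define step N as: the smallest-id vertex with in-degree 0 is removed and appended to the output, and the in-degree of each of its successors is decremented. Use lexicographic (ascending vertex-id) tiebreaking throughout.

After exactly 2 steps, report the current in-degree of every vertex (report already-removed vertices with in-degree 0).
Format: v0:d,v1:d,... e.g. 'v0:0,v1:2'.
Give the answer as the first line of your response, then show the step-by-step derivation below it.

v0:0,v1:0,v2:0,v3:1,v4:2,v5:0

step 1: output 1; order=[1]; indeg=(1,0,0,1,3,0)
step 2: output 2; order=[1,2]; indeg=(0,0,0,1,2,0)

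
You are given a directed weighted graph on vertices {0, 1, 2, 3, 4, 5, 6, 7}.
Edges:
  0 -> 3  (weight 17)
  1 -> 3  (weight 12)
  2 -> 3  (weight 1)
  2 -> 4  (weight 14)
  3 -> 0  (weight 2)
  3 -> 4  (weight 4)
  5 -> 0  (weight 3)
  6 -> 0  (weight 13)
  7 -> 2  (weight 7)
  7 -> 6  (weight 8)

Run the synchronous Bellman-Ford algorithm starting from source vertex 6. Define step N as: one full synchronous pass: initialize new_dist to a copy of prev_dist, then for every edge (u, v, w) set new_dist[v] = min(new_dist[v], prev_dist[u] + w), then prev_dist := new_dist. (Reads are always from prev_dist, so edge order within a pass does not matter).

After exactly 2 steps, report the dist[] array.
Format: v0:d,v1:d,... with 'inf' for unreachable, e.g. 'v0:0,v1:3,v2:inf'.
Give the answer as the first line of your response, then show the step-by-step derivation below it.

v0:13,v1:inf,v2:inf,v3:30,v4:inf,v5:inf,v6:0,v7:inf

step 1: dist = v0:13,v1:inf,v2:inf,v3:inf,v4:inf,v5:inf,v6:0,v7:inf
step 2: dist = v0:13,v1:inf,v2:inf,v3:30,v4:inf,v5:inf,v6:0,v7:inf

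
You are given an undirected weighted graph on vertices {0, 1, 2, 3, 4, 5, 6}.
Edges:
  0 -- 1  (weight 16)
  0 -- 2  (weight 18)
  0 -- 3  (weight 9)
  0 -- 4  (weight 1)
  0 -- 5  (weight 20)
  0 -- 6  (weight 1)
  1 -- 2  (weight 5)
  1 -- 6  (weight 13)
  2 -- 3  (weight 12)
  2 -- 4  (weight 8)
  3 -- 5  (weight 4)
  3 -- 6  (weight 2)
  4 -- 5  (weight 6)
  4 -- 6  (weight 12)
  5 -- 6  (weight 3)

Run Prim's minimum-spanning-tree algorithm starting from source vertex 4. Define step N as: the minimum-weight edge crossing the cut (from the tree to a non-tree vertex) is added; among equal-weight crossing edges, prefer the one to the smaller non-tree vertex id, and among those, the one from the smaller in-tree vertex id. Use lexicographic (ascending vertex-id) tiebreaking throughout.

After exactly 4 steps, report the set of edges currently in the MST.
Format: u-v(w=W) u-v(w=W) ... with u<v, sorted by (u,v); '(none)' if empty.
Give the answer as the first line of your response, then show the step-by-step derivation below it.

0-4(w=1) 0-6(w=1) 3-6(w=2) 5-6(w=3)

step 1: add edge 0-4 (w=1); MST = {0-4(w=1)}
step 2: add edge 0-6 (w=1); MST = {0-4(w=1) 0-6(w=1)}
step 3: add edge 3-6 (w=2); MST = {0-4(w=1) 0-6(w=1) 3-6(w=2)}
step 4: add edge 5-6 (w=3); MST = {0-4(w=1) 0-6(w=1) 3-6(w=2) 5-6(w=3)}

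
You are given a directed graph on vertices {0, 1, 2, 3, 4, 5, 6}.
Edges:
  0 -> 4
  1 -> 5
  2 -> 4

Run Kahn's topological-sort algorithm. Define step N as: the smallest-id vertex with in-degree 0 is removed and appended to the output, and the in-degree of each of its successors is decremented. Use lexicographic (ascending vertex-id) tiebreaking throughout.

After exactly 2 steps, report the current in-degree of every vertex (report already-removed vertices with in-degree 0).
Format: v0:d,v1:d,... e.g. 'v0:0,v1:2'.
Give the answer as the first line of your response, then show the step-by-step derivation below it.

v0:0,v1:0,v2:0,v3:0,v4:1,v5:0,v6:0

step 1: output 0; order=[0]; indeg=(0,0,0,0,1,1,0)
step 2: output 1; order=[0,1]; indeg=(0,0,0,0,1,0,0)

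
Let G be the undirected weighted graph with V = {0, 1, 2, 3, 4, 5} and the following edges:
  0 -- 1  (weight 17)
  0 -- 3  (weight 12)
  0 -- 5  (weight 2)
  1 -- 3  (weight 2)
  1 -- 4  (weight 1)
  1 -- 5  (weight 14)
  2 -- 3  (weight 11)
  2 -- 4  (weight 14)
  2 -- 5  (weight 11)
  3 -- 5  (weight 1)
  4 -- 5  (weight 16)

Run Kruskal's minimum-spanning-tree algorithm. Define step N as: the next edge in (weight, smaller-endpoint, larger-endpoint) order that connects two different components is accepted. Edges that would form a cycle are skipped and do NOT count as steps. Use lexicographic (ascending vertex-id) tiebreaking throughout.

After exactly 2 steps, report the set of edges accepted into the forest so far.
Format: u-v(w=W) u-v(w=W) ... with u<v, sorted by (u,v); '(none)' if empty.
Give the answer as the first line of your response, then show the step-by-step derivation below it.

1-4(w=1) 3-5(w=1)

step 1: add edge 1-4 (w=1); MST = {1-4(w=1)}
step 2: add edge 3-5 (w=1); MST = {1-4(w=1) 3-5(w=1)}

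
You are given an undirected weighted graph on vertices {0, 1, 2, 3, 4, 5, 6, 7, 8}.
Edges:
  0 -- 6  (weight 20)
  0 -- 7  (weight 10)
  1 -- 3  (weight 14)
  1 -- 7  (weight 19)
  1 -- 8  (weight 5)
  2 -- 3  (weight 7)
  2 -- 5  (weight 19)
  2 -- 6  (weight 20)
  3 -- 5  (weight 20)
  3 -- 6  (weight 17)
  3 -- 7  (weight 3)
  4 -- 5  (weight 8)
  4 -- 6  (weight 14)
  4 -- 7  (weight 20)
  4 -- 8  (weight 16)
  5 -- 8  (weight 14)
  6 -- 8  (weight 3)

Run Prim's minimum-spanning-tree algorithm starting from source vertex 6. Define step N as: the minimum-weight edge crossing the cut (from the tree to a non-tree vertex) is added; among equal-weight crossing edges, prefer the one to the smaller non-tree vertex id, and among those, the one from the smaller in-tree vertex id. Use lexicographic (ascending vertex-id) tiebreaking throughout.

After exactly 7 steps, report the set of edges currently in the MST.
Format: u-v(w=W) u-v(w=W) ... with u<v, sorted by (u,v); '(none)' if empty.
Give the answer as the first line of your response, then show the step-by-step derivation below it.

0-7(w=10) 1-3(w=14) 1-8(w=5) 2-3(w=7) 3-7(w=3) 4-6(w=14) 6-8(w=3)

step 1: add edge 6-8 (w=3); MST = {6-8(w=3)}
step 2: add edge 1-8 (w=5); MST = {1-8(w=5) 6-8(w=3)}
step 3: add edge 1-3 (w=14); MST = {1-3(w=14) 1-8(w=5) 6-8(w=3)}
step 4: add edge 3-7 (w=3); MST = {1-3(w=14) 1-8(w=5) 3-7(w=3) 6-8(w=3)}
step 5: add edge 2-3 (w=7); MST = {1-3(w=14) 1-8(w=5) 2-3(w=7) 3-7(w=3) 6-8(w=3)}
step 6: add edge 0-7 (w=10); MST = {0-7(w=10) 1-3(w=14) 1-8(w=5) 2-3(w=7) 3-7(w=3) 6-8(w=3)}
step 7: add edge 4-6 (w=14); MST = {0-7(w=10) 1-3(w=14) 1-8(w=5) 2-3(w=7) 3-7(w=3) 4-6(w=14) 6-8(w=3)}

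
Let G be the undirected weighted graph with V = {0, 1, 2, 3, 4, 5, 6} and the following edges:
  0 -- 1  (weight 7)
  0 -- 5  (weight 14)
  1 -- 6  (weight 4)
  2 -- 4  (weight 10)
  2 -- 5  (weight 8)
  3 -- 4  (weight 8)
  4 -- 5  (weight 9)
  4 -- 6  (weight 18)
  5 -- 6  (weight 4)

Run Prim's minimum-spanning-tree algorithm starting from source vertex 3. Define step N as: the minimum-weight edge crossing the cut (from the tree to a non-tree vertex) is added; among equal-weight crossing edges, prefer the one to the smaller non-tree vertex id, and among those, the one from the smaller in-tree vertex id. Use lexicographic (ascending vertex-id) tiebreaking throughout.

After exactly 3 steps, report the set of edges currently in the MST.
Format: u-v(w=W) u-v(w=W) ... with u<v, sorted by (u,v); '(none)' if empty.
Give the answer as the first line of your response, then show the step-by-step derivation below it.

3-4(w=8) 4-5(w=9) 5-6(w=4)

step 1: add edge 3-4 (w=8); MST = {3-4(w=8)}
step 2: add edge 4-5 (w=9); MST = {3-4(w=8) 4-5(w=9)}
step 3: add edge 5-6 (w=4); MST = {3-4(w=8) 4-5(w=9) 5-6(w=4)}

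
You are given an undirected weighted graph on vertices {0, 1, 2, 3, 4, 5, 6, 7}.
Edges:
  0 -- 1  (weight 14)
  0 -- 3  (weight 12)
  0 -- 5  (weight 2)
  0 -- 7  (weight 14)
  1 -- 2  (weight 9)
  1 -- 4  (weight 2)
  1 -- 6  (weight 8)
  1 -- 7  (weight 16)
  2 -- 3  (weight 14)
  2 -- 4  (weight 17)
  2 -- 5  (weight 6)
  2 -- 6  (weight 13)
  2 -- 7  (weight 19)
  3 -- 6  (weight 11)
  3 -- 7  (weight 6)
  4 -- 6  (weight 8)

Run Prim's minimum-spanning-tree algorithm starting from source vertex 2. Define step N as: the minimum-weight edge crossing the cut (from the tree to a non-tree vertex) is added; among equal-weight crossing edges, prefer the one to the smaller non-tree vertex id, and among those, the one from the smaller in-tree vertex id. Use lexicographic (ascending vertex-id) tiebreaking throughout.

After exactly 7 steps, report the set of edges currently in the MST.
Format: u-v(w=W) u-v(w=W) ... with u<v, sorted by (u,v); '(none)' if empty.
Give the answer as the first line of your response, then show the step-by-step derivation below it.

0-5(w=2) 1-2(w=9) 1-4(w=2) 1-6(w=8) 2-5(w=6) 3-6(w=11) 3-7(w=6)

step 1: add edge 2-5 (w=6); MST = {2-5(w=6)}
step 2: add edge 0-5 (w=2); MST = {0-5(w=2) 2-5(w=6)}
step 3: add edge 1-2 (w=9); MST = {0-5(w=2) 1-2(w=9) 2-5(w=6)}
step 4: add edge 1-4 (w=2); MST = {0-5(w=2) 1-2(w=9) 1-4(w=2) 2-5(w=6)}
step 5: add edge 1-6 (w=8); MST = {0-5(w=2) 1-2(w=9) 1-4(w=2) 1-6(w=8) 2-5(w=6)}
step 6: add edge 3-6 (w=11); MST = {0-5(w=2) 1-2(w=9) 1-4(w=2) 1-6(w=8) 2-5(w=6) 3-6(w=11)}
step 7: add edge 3-7 (w=6); MST = {0-5(w=2) 1-2(w=9) 1-4(w=2) 1-6(w=8) 2-5(w=6) 3-6(w=11) 3-7(w=6)}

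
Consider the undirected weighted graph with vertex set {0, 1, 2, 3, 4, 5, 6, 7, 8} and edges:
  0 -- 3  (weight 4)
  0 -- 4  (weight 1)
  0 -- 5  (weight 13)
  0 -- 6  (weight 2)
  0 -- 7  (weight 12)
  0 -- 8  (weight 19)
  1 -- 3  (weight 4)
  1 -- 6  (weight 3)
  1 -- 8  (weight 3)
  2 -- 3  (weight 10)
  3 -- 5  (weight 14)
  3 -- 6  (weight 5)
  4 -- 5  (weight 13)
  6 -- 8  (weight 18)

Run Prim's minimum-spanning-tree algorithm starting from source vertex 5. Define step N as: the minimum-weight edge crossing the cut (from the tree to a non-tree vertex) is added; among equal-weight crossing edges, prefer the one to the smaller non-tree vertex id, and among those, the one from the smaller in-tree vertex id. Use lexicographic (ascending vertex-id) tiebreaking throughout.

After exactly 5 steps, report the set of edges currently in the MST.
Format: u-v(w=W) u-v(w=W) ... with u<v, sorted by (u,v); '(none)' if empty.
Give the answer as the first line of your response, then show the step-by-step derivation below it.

0-4(w=1) 0-5(w=13) 0-6(w=2) 1-6(w=3) 1-8(w=3)

step 1: add edge 0-5 (w=13); MST = {0-5(w=13)}
step 2: add edge 0-4 (w=1); MST = {0-4(w=1) 0-5(w=13)}
step 3: add edge 0-6 (w=2); MST = {0-4(w=1) 0-5(w=13) 0-6(w=2)}
step 4: add edge 1-6 (w=3); MST = {0-4(w=1) 0-5(w=13) 0-6(w=2) 1-6(w=3)}
step 5: add edge 1-8 (w=3); MST = {0-4(w=1) 0-5(w=13) 0-6(w=2) 1-6(w=3) 1-8(w=3)}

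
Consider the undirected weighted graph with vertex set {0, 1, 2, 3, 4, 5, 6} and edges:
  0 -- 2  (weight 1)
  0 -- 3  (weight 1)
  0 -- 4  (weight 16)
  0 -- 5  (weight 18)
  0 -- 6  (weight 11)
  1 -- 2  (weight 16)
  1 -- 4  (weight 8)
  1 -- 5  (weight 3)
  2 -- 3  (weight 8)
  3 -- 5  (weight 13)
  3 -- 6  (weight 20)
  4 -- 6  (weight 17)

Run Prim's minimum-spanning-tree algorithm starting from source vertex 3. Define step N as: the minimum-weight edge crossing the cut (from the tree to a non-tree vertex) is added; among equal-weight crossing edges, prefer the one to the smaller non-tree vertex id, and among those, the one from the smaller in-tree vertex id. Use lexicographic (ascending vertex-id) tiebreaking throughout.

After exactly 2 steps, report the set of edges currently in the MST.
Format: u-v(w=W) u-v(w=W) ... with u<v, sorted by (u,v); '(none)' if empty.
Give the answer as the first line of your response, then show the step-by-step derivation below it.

0-2(w=1) 0-3(w=1)

step 1: add edge 0-3 (w=1); MST = {0-3(w=1)}
step 2: add edge 0-2 (w=1); MST = {0-2(w=1) 0-3(w=1)}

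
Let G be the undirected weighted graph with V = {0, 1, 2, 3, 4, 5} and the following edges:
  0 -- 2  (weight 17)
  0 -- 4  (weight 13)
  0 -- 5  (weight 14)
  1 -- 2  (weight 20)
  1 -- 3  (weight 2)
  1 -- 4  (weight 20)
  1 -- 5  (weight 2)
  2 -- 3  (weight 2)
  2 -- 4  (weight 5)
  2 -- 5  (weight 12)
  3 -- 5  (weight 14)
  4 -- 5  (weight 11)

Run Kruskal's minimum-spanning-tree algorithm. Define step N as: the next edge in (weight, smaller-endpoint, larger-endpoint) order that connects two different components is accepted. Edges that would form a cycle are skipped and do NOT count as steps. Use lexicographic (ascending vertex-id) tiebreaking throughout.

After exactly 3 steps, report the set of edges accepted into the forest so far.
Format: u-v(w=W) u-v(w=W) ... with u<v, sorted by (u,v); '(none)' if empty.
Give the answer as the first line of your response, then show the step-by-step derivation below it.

1-3(w=2) 1-5(w=2) 2-3(w=2)

step 1: add edge 1-3 (w=2); MST = {1-3(w=2)}
step 2: add edge 1-5 (w=2); MST = {1-3(w=2) 1-5(w=2)}
step 3: add edge 2-3 (w=2); MST = {1-3(w=2) 1-5(w=2) 2-3(w=2)}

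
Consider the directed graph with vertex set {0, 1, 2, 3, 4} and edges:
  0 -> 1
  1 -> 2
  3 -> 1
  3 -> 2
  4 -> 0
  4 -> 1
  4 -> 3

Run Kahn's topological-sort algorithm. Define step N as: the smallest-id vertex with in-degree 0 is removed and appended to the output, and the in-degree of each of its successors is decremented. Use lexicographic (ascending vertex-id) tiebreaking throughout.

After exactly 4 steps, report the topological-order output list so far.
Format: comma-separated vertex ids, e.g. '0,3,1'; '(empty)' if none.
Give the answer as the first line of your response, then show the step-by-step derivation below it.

4,0,3,1

step 1: output 4; order=[4]; indeg=(0,2,2,0,0)
step 2: output 0; order=[4,0]; indeg=(0,1,2,0,0)
step 3: output 3; order=[4,0,3]; indeg=(0,0,1,0,0)
step 4: output 1; order=[4,0,3,1]; indeg=(0,0,0,0,0)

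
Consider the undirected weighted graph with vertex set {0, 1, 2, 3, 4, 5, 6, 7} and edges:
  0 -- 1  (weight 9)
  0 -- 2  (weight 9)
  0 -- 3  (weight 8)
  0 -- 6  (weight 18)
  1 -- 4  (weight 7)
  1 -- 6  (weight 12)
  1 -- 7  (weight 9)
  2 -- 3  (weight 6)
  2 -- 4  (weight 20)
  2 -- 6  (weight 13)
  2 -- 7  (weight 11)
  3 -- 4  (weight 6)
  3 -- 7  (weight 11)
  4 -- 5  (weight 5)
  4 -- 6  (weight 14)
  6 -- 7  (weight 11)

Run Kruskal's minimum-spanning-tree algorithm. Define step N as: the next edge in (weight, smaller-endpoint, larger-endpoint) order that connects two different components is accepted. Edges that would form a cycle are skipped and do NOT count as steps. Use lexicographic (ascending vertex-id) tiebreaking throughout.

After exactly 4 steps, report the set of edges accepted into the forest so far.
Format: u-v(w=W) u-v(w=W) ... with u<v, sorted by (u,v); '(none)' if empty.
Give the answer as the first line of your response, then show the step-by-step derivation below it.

1-4(w=7) 2-3(w=6) 3-4(w=6) 4-5(w=5)

step 1: add edge 4-5 (w=5); MST = {4-5(w=5)}
step 2: add edge 2-3 (w=6); MST = {2-3(w=6) 4-5(w=5)}
step 3: add edge 3-4 (w=6); MST = {2-3(w=6) 3-4(w=6) 4-5(w=5)}
step 4: add edge 1-4 (w=7); MST = {1-4(w=7) 2-3(w=6) 3-4(w=6) 4-5(w=5)}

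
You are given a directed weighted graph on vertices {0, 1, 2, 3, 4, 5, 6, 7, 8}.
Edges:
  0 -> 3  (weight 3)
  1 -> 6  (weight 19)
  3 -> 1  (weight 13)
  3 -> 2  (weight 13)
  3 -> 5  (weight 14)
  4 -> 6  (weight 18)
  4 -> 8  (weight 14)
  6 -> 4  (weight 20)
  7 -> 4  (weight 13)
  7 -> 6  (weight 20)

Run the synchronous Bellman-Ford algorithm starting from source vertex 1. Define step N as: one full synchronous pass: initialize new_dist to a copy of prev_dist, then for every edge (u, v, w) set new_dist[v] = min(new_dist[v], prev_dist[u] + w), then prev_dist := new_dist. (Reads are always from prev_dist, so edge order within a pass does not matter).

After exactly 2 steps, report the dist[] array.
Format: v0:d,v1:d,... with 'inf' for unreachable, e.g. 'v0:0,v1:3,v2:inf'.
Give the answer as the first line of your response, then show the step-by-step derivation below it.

v0:inf,v1:0,v2:inf,v3:inf,v4:39,v5:inf,v6:19,v7:inf,v8:inf

step 1: dist = v0:inf,v1:0,v2:inf,v3:inf,v4:inf,v5:inf,v6:19,v7:inf,v8:inf
step 2: dist = v0:inf,v1:0,v2:inf,v3:inf,v4:39,v5:inf,v6:19,v7:inf,v8:inf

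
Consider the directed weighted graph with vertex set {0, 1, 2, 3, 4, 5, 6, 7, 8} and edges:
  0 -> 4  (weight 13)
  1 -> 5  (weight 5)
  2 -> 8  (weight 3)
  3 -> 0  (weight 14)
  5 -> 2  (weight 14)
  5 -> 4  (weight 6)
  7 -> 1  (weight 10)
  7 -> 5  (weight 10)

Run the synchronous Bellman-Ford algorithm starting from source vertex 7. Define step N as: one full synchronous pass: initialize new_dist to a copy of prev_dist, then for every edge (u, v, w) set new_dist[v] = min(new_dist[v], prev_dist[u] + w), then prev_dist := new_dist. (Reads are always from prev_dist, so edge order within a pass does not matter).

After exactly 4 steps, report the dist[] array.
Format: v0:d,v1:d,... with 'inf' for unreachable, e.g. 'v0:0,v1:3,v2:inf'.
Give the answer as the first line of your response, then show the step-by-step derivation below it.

v0:inf,v1:10,v2:24,v3:inf,v4:16,v5:10,v6:inf,v7:0,v8:27

step 1: dist = v0:inf,v1:10,v2:inf,v3:inf,v4:inf,v5:10,v6:inf,v7:0,v8:inf
step 2: dist = v0:inf,v1:10,v2:24,v3:inf,v4:16,v5:10,v6:inf,v7:0,v8:inf
step 3: dist = v0:inf,v1:10,v2:24,v3:inf,v4:16,v5:10,v6:inf,v7:0,v8:27
step 4: dist = v0:inf,v1:10,v2:24,v3:inf,v4:16,v5:10,v6:inf,v7:0,v8:27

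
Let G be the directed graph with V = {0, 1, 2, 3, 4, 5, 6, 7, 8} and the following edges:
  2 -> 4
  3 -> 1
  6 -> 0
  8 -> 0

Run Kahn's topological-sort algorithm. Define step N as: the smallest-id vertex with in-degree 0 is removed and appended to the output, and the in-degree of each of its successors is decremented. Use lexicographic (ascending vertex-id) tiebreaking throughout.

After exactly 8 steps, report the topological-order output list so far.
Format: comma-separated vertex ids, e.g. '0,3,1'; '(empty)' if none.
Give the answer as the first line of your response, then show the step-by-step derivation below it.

2,3,1,4,5,6,7,8

step 1: output 2; order=[2]; indeg=(2,1,0,0,0,0,0,0,0)
step 2: output 3; order=[2,3]; indeg=(2,0,0,0,0,0,0,0,0)
step 3: output 1; order=[2,3,1]; indeg=(2,0,0,0,0,0,0,0,0)
step 4: output 4; order=[2,3,1,4]; indeg=(2,0,0,0,0,0,0,0,0)
step 5: output 5; order=[2,3,1,4,5]; indeg=(2,0,0,0,0,0,0,0,0)
step 6: output 6; order=[2,3,1,4,5,6]; indeg=(1,0,0,0,0,0,0,0,0)
step 7: output 7; order=[2,3,1,4,5,6,7]; indeg=(1,0,0,0,0,0,0,0,0)
step 8: output 8; order=[2,3,1,4,5,6,7,8]; indeg=(0,0,0,0,0,0,0,0,0)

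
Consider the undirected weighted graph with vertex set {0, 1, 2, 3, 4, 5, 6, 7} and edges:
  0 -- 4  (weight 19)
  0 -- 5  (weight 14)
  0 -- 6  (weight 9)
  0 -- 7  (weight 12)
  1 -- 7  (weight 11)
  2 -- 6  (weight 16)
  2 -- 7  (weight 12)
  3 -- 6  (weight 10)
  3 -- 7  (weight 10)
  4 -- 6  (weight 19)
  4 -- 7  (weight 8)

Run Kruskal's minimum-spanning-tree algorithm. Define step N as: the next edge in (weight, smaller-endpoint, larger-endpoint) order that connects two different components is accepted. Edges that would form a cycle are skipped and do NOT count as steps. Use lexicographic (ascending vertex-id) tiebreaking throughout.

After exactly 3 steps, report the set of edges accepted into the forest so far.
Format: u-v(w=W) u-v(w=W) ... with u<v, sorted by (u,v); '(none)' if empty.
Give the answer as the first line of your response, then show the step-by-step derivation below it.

0-6(w=9) 3-6(w=10) 4-7(w=8)

step 1: add edge 4-7 (w=8); MST = {4-7(w=8)}
step 2: add edge 0-6 (w=9); MST = {0-6(w=9) 4-7(w=8)}
step 3: add edge 3-6 (w=10); MST = {0-6(w=9) 3-6(w=10) 4-7(w=8)}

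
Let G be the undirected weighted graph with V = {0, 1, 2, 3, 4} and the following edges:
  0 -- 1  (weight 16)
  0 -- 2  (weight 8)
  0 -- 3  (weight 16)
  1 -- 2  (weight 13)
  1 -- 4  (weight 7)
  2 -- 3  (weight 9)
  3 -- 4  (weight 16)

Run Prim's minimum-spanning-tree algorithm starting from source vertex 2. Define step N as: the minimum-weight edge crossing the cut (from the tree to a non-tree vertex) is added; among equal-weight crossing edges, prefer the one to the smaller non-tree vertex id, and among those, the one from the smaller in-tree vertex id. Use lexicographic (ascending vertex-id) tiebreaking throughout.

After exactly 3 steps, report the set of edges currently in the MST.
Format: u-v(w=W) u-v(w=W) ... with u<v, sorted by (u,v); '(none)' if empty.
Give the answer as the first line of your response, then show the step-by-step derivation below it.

0-2(w=8) 1-2(w=13) 2-3(w=9)

step 1: add edge 0-2 (w=8); MST = {0-2(w=8)}
step 2: add edge 2-3 (w=9); MST = {0-2(w=8) 2-3(w=9)}
step 3: add edge 1-2 (w=13); MST = {0-2(w=8) 1-2(w=13) 2-3(w=9)}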